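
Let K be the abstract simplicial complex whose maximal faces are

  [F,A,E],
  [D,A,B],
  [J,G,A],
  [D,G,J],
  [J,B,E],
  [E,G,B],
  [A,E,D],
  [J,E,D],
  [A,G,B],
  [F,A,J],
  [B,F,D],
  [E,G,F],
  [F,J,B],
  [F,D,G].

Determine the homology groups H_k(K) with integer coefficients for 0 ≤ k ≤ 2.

K has 7 vertices, 21 edges, 14 triangles.
rank ∂_0 = 0, rank ∂_1 = 6 ⇒ b_0 = 7 − 0 − 6 = 1; all invariant factors of ∂_1 are 1 so no torsion. So H_0 ≅ Z.
rank ∂_1 = 6, rank ∂_2 = 13 ⇒ b_1 = 21 − 6 − 13 = 2; all invariant factors of ∂_2 are 1 so no torsion. So H_1 ≅ Z^2.
rank ∂_2 = 13, rank ∂_3 = 0 ⇒ b_2 = 14 − 13 − 0 = 1. So H_2 ≅ Z.

H_0 ≅ Z,  H_1 ≅ Z^2,  H_2 ≅ Z.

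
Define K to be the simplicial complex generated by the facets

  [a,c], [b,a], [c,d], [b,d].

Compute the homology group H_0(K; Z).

Fix the vertex order a < b < c < d and write every simplex with vertices in increasing order. Then dim K = 1 and the simplices of K are:

  0-simplices (4): a, b, c, d
  1-simplices (4): ab, ac, bd, cd

giving chain groups C_0 ≅ Z^4, C_1 ≅ Z^4.

The boundary map ∂_1: C_1 → C_0 maps an edge to its endpoints' difference, ∂[p,q] = q − p. For instance
  ∂bd = d − b.
This gives a 4×4 integer matrix of rank 3; reducing to Smith normal form yields diagonal entries (1,1,1).

Now H_k = ker ∂_k / im ∂_{k+1}, so:

  H_0: rank C_0 − rank ∂_1 = 4 − 3 = 1, and the invariant factors of ∂_1 are all 1, so H_0 ≅ Z.

H_0 = Z.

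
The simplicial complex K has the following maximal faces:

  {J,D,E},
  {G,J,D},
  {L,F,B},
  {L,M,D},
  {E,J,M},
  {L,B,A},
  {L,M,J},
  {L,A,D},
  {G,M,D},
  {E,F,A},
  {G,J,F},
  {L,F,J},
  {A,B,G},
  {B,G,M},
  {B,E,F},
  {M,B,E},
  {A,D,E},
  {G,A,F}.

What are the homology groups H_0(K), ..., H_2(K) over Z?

Take the total order A < B < D < E < F < G < J < L < M on the vertex set. Then K (dimension 2) consists of the simplices:

  0-simplices (9): A, B, D, E, F, G, J, L, M
  1-simplices (27): AB, AD, AE, AF, AG, AL, BE, BF, BG, BL, BM, DE, DG, DJ, DL, DM, EF, EJ, EM, FG, FJ, FL, GJ, GM, JL, JM, LM
  2-simplices (18): ABG, ABL, ADE, ADL, AEF, AFG, BEF, BEM, BFL, BGM, DEJ, DGJ, DGM, DLM, EJM, FGJ, FJL, JLM

giving chain groups C_0 ≅ Z^9, C_1 ≅ Z^27, C_2 ≅ Z^18.

∂_1: C_1 → C_0 maps an edge to its endpoints' difference, ∂[p,q] = q − p. For instance
  ∂BL = L − B.
As a 9×27 matrix over Z this has rank 8, with invariant factors (1,1,1,1,1,1,1,1).

The boundary map ∂_2: C_2 → C_1 maps a triangle to the signed sum of its edges. For instance
  ∂DEJ = EJ − DJ + DE,
  ∂AFG = FG − AG + AF.
The resulting 27×18 matrix has rank 18, and its Smith normal form has invariant factors (1,1,1,1,1,1,1,1,1,1,1,1,1,1,1,1,1,2).

Now H_k = ker ∂_k / im ∂_{k+1}, so:

  H_0: rank C_0 − rank ∂_1 = 9 − 8 = 1, and the invariant factors of ∂_1 are all 1, so H_0 ≅ Z.
  H_1: rank ker ∂_1 − rank ∂_2 = (27 − 8) − 18 = 1, and ∂_2 has invariant factor 2 > 1, so H_1 ≅ Z ⊕ Z/2.
  H_2: rank ker ∂_2 − rank ∂_3 = (18 − 18) − 0 = 0, and there is no ∂_3, so H_2 ≅ 0.

H_0 ≅ Z,  H_1 ≅ Z ⊕ Z/2,  H_2 = 0.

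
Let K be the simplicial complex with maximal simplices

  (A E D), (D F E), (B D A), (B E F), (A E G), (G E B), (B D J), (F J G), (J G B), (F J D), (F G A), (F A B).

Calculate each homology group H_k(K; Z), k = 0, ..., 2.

Fix the vertex order A < B < D < E < F < G < J and write every simplex with vertices in increasing order. Then dim K = 2 and the simplices of K are:

  0-simplices (7): A, B, D, E, F, G, J
  1-simplices (18): AB, AD, AE, AF, AG, BD, BE, BF, BG, BJ, DE, DF, DJ, EF, EG, FG, FJ, GJ
  2-simplices (12): ABD, ABF, ADE, AEG, AFG, BDJ, BEF, BEG, BGJ, DEF, DFJ, FGJ

giving chain groups C_0 ≅ Z^7, C_1 ≅ Z^18, C_2 ≅ Z^12.

∂_1: C_1 → C_0 maps an edge to its endpoints' difference, ∂[p,q] = q − p.
The resulting 7×18 matrix has rank 6, and its Smith normal form has invariant factors (1,1,1,1,1,1).

The boundary map ∂_2: C_2 → C_1 acts by ∂[p,q,r] = [q,r] − [p,r] + [p,q]. For instance
  ∂BGJ = GJ − BJ + BG,
  ∂FGJ = GJ − FJ + FG.
As a 18×12 matrix over Z this has rank 12, with invariant factors (1,1,1,1,1,1,1,1,1,1,1,2).

Reading off H_k = ker ∂_k / im ∂_{k+1}:

  H_0: rank C_0 − rank ∂_1 = 7 − 6 = 1, and the invariant factors of ∂_1 are all 1, so H_0 ≅ Z.
  H_1: rank ker ∂_1 − rank ∂_2 = (18 − 6) − 12 = 0, and ∂_2 has invariant factor 2 > 1, so H_1 ≅ Z/2.
  H_2: rank ker ∂_2 − rank ∂_3 = (12 − 12) − 0 = 0, and there is no ∂_3, so H_2 ≅ 0.

H_0 ≅ Z,  H_1 ≅ Z/2,  H_2 = 0.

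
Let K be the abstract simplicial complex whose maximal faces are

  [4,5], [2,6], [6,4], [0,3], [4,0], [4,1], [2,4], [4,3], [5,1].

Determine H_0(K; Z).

We work with the vertex ordering 0 < 1 < 2 < 3 < 4 < 5 < 6. The simplices of K, each written with vertices in increasing order, are:

  0-simplices (7): [0], [1], [2], [3], [4], [5], [6]
  1-simplices (9): [0,3], [0,4], [1,4], [1,5], [2,4], [2,6], [3,4], [4,5], [4,6]

giving chain groups C_0 ≅ Z^7, C_1 ≅ Z^9.

∂_1: C_1 → C_0 maps an edge to its endpoints' difference, ∂[p,q] = q − p. For instance
  ∂[0,3] = [3] − [0].
This gives a 7×9 integer matrix of rank 6; reducing to Smith normal form yields diagonal entries (1,1,1,1,1,1).

From H_k ≅ ker(∂_k) / im(∂_{k+1}) we obtain:

  H_0: rank C_0 − rank ∂_1 = 7 − 6 = 1, and the invariant factors of ∂_1 are all 1, so H_0 = Z.

H_0 ≅ Z.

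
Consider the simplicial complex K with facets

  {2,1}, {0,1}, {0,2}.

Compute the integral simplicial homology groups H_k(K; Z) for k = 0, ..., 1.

H_0 = Z,  H_1 = Z.

Order the vertices as 0 < 1 < 2. Listing each simplex with vertices in this order, K has dimension 1 with simplices:

  0-simplices (3): [0], [1], [2]
  1-simplices (3): [0,1], [0,2], [1,2]

Hence C_0 ≅ Z^3, C_1 ≅ Z^3.

∂_1: C_1 → C_0 is given by ∂[p,q] = [q] − [p]. For instance
  ∂[0,1] = [1] − [0].
As a 3×3 matrix over Z this has rank 2, with invariant factors (1,1).

Reading off H_k = ker ∂_k / im ∂_{k+1}:

  H_0: rank C_0 − rank ∂_1 = 3 − 2 = 1, and the invariant factors of ∂_1 are all 1, so H_0 = Z.
  H_1: rank ker ∂_1 − rank ∂_2 = (3 − 2) − 0 = 1, and there is no ∂_2, so H_1 = Z.

As a check, the Euler characteristic is 3 − 3 = 0, which agrees with 1 − 1 = 0.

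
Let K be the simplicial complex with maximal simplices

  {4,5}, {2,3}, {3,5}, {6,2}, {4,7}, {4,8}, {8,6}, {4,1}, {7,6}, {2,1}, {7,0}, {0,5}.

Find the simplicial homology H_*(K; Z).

H_0 ≅ Z,  H_1 ≅ Z^4.

Take the total order 0 < 1 < 2 < 3 < 4 < 5 < 6 < 7 < 8 on the vertex set. Then K (dimension 1) consists of the simplices:

  0-simplices (9): [0], [1], [2], [3], [4], [5], [6], [7], [8]
  1-simplices (12): [0,5], [0,7], [1,2], [1,4], [2,3], [2,6], [3,5], [4,5], [4,7], [4,8], [6,7], [6,8]

Hence C_0 ≅ Z^9, C_1 ≅ Z^12.

Boundary ∂_1: C_1 → C_0 maps an edge to its endpoints' difference, ∂[p,q] = q − p.
The 9×12 boundary matrix has rank 8 and Smith normal form diag(1,1,1,1,1,1,1,1).

From H_k ≅ ker(∂_k) / im(∂_{k+1}) we obtain:

  H_0: rank C_0 − rank ∂_1 = 9 − 8 = 1, and the invariant factors of ∂_1 are all 1, so H_0 ≅ Z.
  H_1: rank ker ∂_1 − rank ∂_2 = (12 − 8) − 0 = 4, and there is no ∂_2, so H_1 ≅ Z^4.

As a check, the Euler characteristic is 9 − 12 = -3, which agrees with 1 − 4 = -3.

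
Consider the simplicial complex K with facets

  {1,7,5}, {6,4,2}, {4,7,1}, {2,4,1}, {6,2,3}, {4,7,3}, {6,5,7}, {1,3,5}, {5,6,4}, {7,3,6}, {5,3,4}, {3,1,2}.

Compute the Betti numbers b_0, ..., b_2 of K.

Order the vertices as 1 < 2 < 3 < 4 < 5 < 6 < 7. Listing each simplex with vertices in this order, K has dimension 2 with simplices:

  0-simplices (7): [1], [2], [3], [4], [5], [6], [7]
  1-simplices (18): [1,2], [1,3], [1,4], [1,5], [1,7], [2,3], [2,4], [2,6], [3,4], [3,5], [3,6], [3,7], [4,5], [4,6], [4,7], [5,6], [5,7], [6,7]
  2-simplices (12): [1,2,3], [1,2,4], [1,3,5], [1,4,7], [1,5,7], [2,3,6], [2,4,6], [3,4,5], [3,4,7], [3,6,7], [4,5,6], [5,6,7]

so the chain groups are C_0 ≅ Z^7, C_1 ≅ Z^18, C_2 ≅ Z^12.

Boundary ∂_1: C_1 → C_0 maps an edge to its endpoints' difference, ∂[p,q] = q − p.
The resulting 7×18 matrix has rank 6, and its Smith normal form has invariant factors (1,1,1,1,1,1).

∂_2: C_2 → C_1 maps a triangle to the signed sum of its edges. For instance
  ∂[1,2,4] = [2,4] − [1,4] + [1,2],
  ∂[2,3,6] = [3,6] − [2,6] + [2,3].
The resulting 18×12 matrix has rank 12, and its Smith normal form has invariant factors (1,1,1,1,1,1,1,1,1,1,1,2).

Reading off H_k = ker ∂_k / im ∂_{k+1}:

  H_0: rank C_0 − rank ∂_1 = 7 − 6 = 1, and the invariant factors of ∂_1 are all 1, so H_0 = Z.
  H_1: rank ker ∂_1 − rank ∂_2 = (18 − 6) − 12 = 0, and ∂_2 has invariant factor 2 > 1, so H_1 = Z/2Z.
  H_2: rank ker ∂_2 − rank ∂_3 = (12 − 12) − 0 = 0, and there is no ∂_3, so H_2 = 0.

As a check, the Euler characteristic is 7 − 18 + 12 = 1, which agrees with 1 − 0 + 0 = 1.

Hence the Betti numbers are b_0 = 1, b_1 = 0, b_2 = 0.

b_0 = 1, b_1 = 0, b_2 = 0.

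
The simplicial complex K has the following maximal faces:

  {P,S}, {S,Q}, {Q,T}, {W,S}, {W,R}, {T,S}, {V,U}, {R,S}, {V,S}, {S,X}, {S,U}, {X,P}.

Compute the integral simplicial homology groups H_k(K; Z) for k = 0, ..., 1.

H_0 = Z,  H_1 = Z^4.

Order the vertices as P < Q < R < S < T < U < V < W < X. Listing each simplex with vertices in this order, K has dimension 1 with simplices:

  0-simplices (9): P, Q, R, S, T, U, V, W, X
  1-simplices (12): PS, PX, QS, QT, RS, RW, ST, SU, SV, SW, SX, UV

so the chain groups are C_0 ≅ Z^9, C_1 ≅ Z^12.

The boundary map ∂_1: C_1 → C_0 maps an edge to its endpoints' difference, ∂[p,q] = q − p.
As a 9×12 matrix over Z this has rank 8, with invariant factors (1,1,1,1,1,1,1,1).

From H_k ≅ ker(∂_k) / im(∂_{k+1}) we obtain:

  H_0: rank C_0 − rank ∂_1 = 9 − 8 = 1, and the invariant factors of ∂_1 are all 1, so H_0 = Z.
  H_1: rank ker ∂_1 − rank ∂_2 = (12 − 8) − 0 = 4, and there is no ∂_2, so H_1 = Z^4.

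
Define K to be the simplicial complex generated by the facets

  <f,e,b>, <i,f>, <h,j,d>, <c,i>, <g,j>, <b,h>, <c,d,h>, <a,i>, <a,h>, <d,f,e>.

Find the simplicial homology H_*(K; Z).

H_0 = Z,  H_1 = Z^3,  H_2 = 0.

We work with the vertex ordering a < b < c < d < e < f < g < h < i < j. The simplices of K, each written with vertices in increasing order, are:

  0-simplices (10): a, b, c, d, e, f, g, h, i, j
  1-simplices (16): ah, ai, be, bf, bh, cd, ch, ci, de, df, dh, dj, ef, fi, gj, hj
  2-simplices (4): bef, cdh, def, dhj

giving chain groups C_0 ≅ Z^10, C_1 ≅ Z^16, C_2 ≅ Z^4.

The boundary map ∂_1: C_1 → C_0 sends each edge [p,q] (with p < q) to q − p.
As a 10×16 matrix over Z this has rank 9, with invariant factors (1,1,1,1,1,1,1,1,1).

The boundary map ∂_2: C_2 → C_1 sends each 2-simplex [p,q,r] to [q,r] − [p,r] + [p,q]. For instance
  ∂bef = ef − bf + be,
  ∂dhj = hj − dj + dh.
The resulting 16×4 matrix has rank 4, and its Smith normal form has invariant factors (1,1,1,1).

Now H_k = ker ∂_k / im ∂_{k+1}, so:

  H_0: rank C_0 − rank ∂_1 = 10 − 9 = 1, and the invariant factors of ∂_1 are all 1, so H_0 ≅ Z.
  H_1: rank ker ∂_1 − rank ∂_2 = (16 − 9) − 4 = 3, and the invariant factors of ∂_2 are all 1, so H_1 ≅ Z^3.
  H_2: rank ker ∂_2 − rank ∂_3 = (4 − 4) − 0 = 0, and there is no ∂_3, so H_2 ≅ 0.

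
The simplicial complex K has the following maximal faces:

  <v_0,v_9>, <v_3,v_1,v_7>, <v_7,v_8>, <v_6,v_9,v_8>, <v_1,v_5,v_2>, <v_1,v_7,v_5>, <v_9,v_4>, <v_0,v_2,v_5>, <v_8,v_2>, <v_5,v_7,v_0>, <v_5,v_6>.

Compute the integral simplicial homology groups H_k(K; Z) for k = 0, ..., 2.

Fix the vertex order v_0 < v_1 < v_2 < v_3 < v_4 < v_5 < v_6 < v_7 < v_8 < v_9 and write every simplex with vertices in increasing order. Then dim K = 2 and the simplices of K are:

  0-simplices (10): [v_0], [v_1], [v_2], [v_3], [v_4], [v_5], [v_6], [v_7], [v_8], [v_9]
  1-simplices (18): (18 of them)
  2-simplices (6): [v_0,v_2,v_5], [v_0,v_5,v_7], [v_1,v_2,v_5], [v_1,v_3,v_7], [v_1,v_5,v_7], [v_6,v_8,v_9]

Hence C_0 ≅ Z^10, C_1 ≅ Z^18, C_2 ≅ Z^6.

∂_1: C_1 → C_0 maps an edge to its endpoints' difference, ∂[p,q] = q − p.
As a 10×18 matrix over Z this has rank 9, with invariant factors (1,1,1,1,1,1,1,1,1).

Boundary ∂_2: C_2 → C_1 acts by ∂[p,q,r] = [q,r] − [p,r] + [p,q]. For instance
  ∂[v_0,v_5,v_7] = [v_5,v_7] − [v_0,v_7] + [v_0,v_5],
  ∂[v_1,v_3,v_7] = [v_3,v_7] − [v_1,v_7] + [v_1,v_3].
The 18×6 boundary matrix has rank 6 and Smith normal form diag(1,1,1,1,1,1).

From H_k ≅ ker(∂_k) / im(∂_{k+1}) we obtain:

  H_0: rank C_0 − rank ∂_1 = 10 − 9 = 1, and the invariant factors of ∂_1 are all 1, so H_0 ≅ Z.
  H_1: rank ker ∂_1 − rank ∂_2 = (18 − 9) − 6 = 3, and the invariant factors of ∂_2 are all 1, so H_1 ≅ Z^3.
  H_2: rank ker ∂_2 − rank ∂_3 = (6 − 6) − 0 = 0, and there is no ∂_3, so H_2 ≅ 0.

As a check, the Euler characteristic is 10 − 18 + 6 = -2, which agrees with 1 − 3 + 0 = -2.

H_0 = Z,  H_1 = Z^3,  H_2 = 0.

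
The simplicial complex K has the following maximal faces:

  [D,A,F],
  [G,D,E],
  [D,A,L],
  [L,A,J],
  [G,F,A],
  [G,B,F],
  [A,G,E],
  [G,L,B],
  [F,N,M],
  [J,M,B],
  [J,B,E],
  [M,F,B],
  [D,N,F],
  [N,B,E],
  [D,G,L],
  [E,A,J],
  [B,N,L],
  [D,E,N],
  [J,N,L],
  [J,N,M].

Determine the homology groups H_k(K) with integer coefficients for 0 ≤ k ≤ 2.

Order the vertices as A < B < D < E < F < G < J < L < M < N. Listing each simplex with vertices in this order, K has dimension 2 with simplices:

  0-simplices (10): A, B, D, E, F, G, J, L, M, N
  1-simplices (30): AD, AE, AF, AG, AJ, AL, BE, BF, BG, BJ, BL, BM, BN, DE, DF, DG, DL, DN, EG, EJ, EN, FG, FM, FN, GL, JL, JM, JN, LN, MN
  2-simplices (20): ADF, ADL, AEG, AEJ, AFG, AJL, BEJ, BEN, BFG, BFM, BGL, BJM, BLN, DEG, DEN, DFN, DGL, FMN, JLN, JMN

Hence C_0 ≅ Z^10, C_1 ≅ Z^30, C_2 ≅ Z^20.

Boundary ∂_1: C_1 → C_0 sends each edge [p,q] (with p < q) to q − p. For instance
  ∂BL = L − B.
As a 10×30 matrix over Z this has rank 9, with invariant factors (1,1,1,1,1,1,1,1,1).

Boundary ∂_2: C_2 → C_1 maps a triangle to the signed sum of its edges. For instance
  ∂BFM = FM − BM + BF,
  ∂JMN = MN − JN + JM.
As a 30×20 matrix over Z this has rank 20, with invariant factors (1,1,1,1,1,1,1,1,1,1,1,1,1,1,1,1,1,1,1,2).

Computing H_k = (kernel of ∂_k) / (image of ∂_{k+1}):

  H_0: rank C_0 − rank ∂_1 = 10 − 9 = 1, and the invariant factors of ∂_1 are all 1, so H_0 = Z.
  H_1: rank ker ∂_1 − rank ∂_2 = (30 − 9) − 20 = 1, and ∂_2 has invariant factor 2 > 1, so H_1 = Z ⊕ Z/2.
  H_2: rank ker ∂_2 − rank ∂_3 = (20 − 20) − 0 = 0, and there is no ∂_3, so H_2 = 0.

(K is a triangulation of the Klein bottle.)

H_0 = Z,  H_1 = Z ⊕ Z/2,  H_2 = 0.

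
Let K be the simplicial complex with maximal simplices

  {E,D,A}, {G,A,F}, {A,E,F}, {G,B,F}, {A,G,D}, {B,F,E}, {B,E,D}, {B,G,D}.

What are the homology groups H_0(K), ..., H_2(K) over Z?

H_0 = Z,  H_1 = 0,  H_2 = Z.

We work with the vertex ordering A < B < D < E < F < G. The simplices of K, each written with vertices in increasing order, are:

  0-simplices (6): A, B, D, E, F, G
  1-simplices (12): AD, AE, AF, AG, BD, BE, BF, BG, DE, DG, EF, FG
  2-simplices (8): ADE, ADG, AEF, AFG, BDE, BDG, BEF, BFG

Hence C_0 ≅ Z^6, C_1 ≅ Z^12, C_2 ≅ Z^8.

∂_1: C_1 → C_0 maps an edge to its endpoints' difference, ∂[p,q] = q − p.
As a 6×12 matrix over Z this has rank 5, with invariant factors (1,1,1,1,1).

∂_2: C_2 → C_1 acts by ∂[p,q,r] = [q,r] − [p,r] + [p,q]. For instance
  ∂BFG = FG − BG + BF,
  ∂BDG = DG − BG + BD.
The 12×8 boundary matrix has rank 7 and Smith normal form diag(1,1,1,1,1,1,1).

From H_k ≅ ker(∂_k) / im(∂_{k+1}) we obtain:

  H_0: rank C_0 − rank ∂_1 = 6 − 5 = 1, and the invariant factors of ∂_1 are all 1, so H_0 ≅ Z.
  H_1: rank ker ∂_1 − rank ∂_2 = (12 − 5) − 7 = 0, and the invariant factors of ∂_2 are all 1, so H_1 ≅ 0.
  H_2: rank ker ∂_2 − rank ∂_3 = (8 − 7) − 0 = 1, and there is no ∂_3, so H_2 ≅ Z.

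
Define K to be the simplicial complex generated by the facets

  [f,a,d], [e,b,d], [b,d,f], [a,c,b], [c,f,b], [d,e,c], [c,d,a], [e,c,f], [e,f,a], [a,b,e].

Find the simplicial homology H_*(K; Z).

Fix the vertex order a < b < c < d < e < f and write every simplex with vertices in increasing order. Then dim K = 2 and the simplices of K are:

  0-simplices (6): a, b, c, d, e, f
  1-simplices (15): ab, ac, ad, ae, af, bc, bd, be, bf, cd, ce, cf, de, df, ef
  2-simplices (10): abc, abe, acd, adf, aef, bcf, bde, bdf, cde, cef

Hence C_0 ≅ Z^6, C_1 ≅ Z^15, C_2 ≅ Z^10.

∂_1: C_1 → C_0 sends each edge [p,q] (with p < q) to q − p.
As a 6×15 matrix over Z this has rank 5, with invariant factors (1,1,1,1,1).

Boundary ∂_2: C_2 → C_1 sends each 2-simplex [p,q,r] to [q,r] − [p,r] + [p,q]. For instance
  ∂abe = be − ae + ab,
  ∂aef = ef − af + ae.
This gives a 15×10 integer matrix of rank 10; reducing to Smith normal form yields diagonal entries (1,1,1,1,1,1,1,1,1,2).

Reading off H_k = ker ∂_k / im ∂_{k+1}:

  H_0: rank C_0 − rank ∂_1 = 6 − 5 = 1, and the invariant factors of ∂_1 are all 1, so H_0 = Z.
  H_1: rank ker ∂_1 − rank ∂_2 = (15 − 5) − 10 = 0, and ∂_2 has invariant factor 2 > 1, so H_1 = Z/2.
  H_2: rank ker ∂_2 − rank ∂_3 = (10 − 10) − 0 = 0, and there is no ∂_3, so H_2 = 0.

H_0 = Z,  H_1 = Z/2,  H_2 = 0.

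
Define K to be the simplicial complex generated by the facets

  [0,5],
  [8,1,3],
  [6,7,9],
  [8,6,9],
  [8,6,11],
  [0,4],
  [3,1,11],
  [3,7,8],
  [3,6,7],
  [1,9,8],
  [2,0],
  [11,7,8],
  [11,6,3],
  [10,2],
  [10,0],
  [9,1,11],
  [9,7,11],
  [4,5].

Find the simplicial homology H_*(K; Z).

H_0 ≅ Z^2,  H_1 ≅ Z^2 ⊕ Z_2,  H_2 = 0.

We work with the vertex ordering 0 < 1 < 2 < 3 < 4 < 5 < 6 < 7 < 8 < 9 < 10 < 11. The simplices of K, each written with vertices in increasing order, are:

  0-simplices (12): [0], [1], [2], [3], [4], [5], [6], [7], [8], [9], [10], [11]
  1-simplices (24): (24 of them)
  2-simplices (12): [1,3,8], [1,3,11], [1,8,9], [1,9,11], [3,6,7], [3,6,11], [3,7,8], [6,7,9], [6,8,9], [6,8,11], [7,8,11], [7,9,11]

Hence C_0 ≅ Z^12, C_1 ≅ Z^24, C_2 ≅ Z^12.

The boundary map ∂_1: C_1 → C_0 is given by ∂[p,q] = [q] − [p]. For instance
  ∂[3,11] = [11] − [3].
This gives a 12×24 integer matrix of rank 10; reducing to Smith normal form yields diagonal entries (1,1,1,1,1,1,1,1,1,1).

The boundary map ∂_2: C_2 → C_1 sends each 2-simplex [p,q,r] to [q,r] − [p,r] + [p,q]. For instance
  ∂[1,8,9] = [8,9] − [1,9] + [1,8],
  ∂[3,6,11] = [6,11] − [3,11] + [3,6].
The resulting 24×12 matrix has rank 12, and its Smith normal form has invariant factors (1,1,1,1,1,1,1,1,1,1,1,2).

Computing H_k = (kernel of ∂_k) / (image of ∂_{k+1}):

  H_0: rank C_0 − rank ∂_1 = 12 − 10 = 2, and the invariant factors of ∂_1 are all 1, so H_0 ≅ Z^2.
  H_1: rank ker ∂_1 − rank ∂_2 = (24 − 10) − 12 = 2, and ∂_2 has invariant factor 2 > 1, so H_1 ≅ Z^2 ⊕ Z_2.
  H_2: rank ker ∂_2 − rank ∂_3 = (12 − 12) − 0 = 0, and there is no ∂_3, so H_2 ≅ 0.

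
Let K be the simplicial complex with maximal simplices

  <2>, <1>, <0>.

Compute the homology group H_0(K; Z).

Fix the vertex order 0 < 1 < 2 and write every simplex with vertices in increasing order. Then dim K = 0 and the simplices of K are:

  0-simplices (3): [0], [1], [2]

so the chain groups are C_0 ≅ Z^3.

Computing H_k = (kernel of ∂_k) / (image of ∂_{k+1}):

  H_0: rank C_0 − rank ∂_1 = 3 − 0 = 3, and there is no ∂_1, so H_0 ≅ Z^3.

H_0 ≅ Z^3.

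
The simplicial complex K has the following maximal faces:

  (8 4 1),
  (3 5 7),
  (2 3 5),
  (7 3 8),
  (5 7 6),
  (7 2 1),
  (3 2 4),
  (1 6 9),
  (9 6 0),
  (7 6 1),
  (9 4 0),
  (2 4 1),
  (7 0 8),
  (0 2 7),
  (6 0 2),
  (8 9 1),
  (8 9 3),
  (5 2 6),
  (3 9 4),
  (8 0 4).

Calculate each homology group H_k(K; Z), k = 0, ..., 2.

We work with the vertex ordering 0 < 1 < 2 < 3 < 4 < 5 < 6 < 7 < 8 < 9. The simplices of K, each written with vertices in increasing order, are:

  0-simplices (10): [0], [1], [2], [3], [4], [5], [6], [7], [8], [9]
  1-simplices (30): (30 of them)
  2-simplices (20): (20 of them)

Hence C_0 ≅ Z^10, C_1 ≅ Z^30, C_2 ≅ Z^20.

∂_1: C_1 → C_0 maps an edge to its endpoints' difference, ∂[p,q] = q − p. For instance
  ∂[0,6] = [6] − [0].
The resulting 10×30 matrix has rank 9, and its Smith normal form has invariant factors (1,1,1,1,1,1,1,1,1).

∂_2: C_2 → C_1 acts by ∂[p,q,r] = [q,r] − [p,r] + [p,q]. For instance
  ∂[1,6,9] = [6,9] − [1,9] + [1,6],
  ∂[0,7,8] = [7,8] − [0,8] + [0,7].
The resulting 30×20 matrix has rank 20, and its Smith normal form has invariant factors (1,1,1,1,1,1,1,1,1,1,1,1,1,1,1,1,1,1,1,2).

Now H_k = ker ∂_k / im ∂_{k+1}, so:

  H_0: rank C_0 − rank ∂_1 = 10 − 9 = 1, and the invariant factors of ∂_1 are all 1, so H_0 ≅ Z.
  H_1: rank ker ∂_1 − rank ∂_2 = (30 − 9) − 20 = 1, and ∂_2 has invariant factor 2 > 1, so H_1 ≅ Z ⊕ Z/2.
  H_2: rank ker ∂_2 − rank ∂_3 = (20 − 20) − 0 = 0, and there is no ∂_3, so H_2 ≅ 0.

As a check, the Euler characteristic is 10 − 30 + 20 = 0, which agrees with 1 − 1 + 0 = 0.

H_0 = Z,  H_1 = Z ⊕ Z/2,  H_2 = 0.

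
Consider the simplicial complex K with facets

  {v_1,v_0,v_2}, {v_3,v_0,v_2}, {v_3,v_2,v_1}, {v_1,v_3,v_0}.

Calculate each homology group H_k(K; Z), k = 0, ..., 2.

H_0 ≅ Z,  H_1 = 0,  H_2 ≅ Z.

We work with the vertex ordering v_0 < v_1 < v_2 < v_3. The simplices of K, each written with vertices in increasing order, are:

  0-simplices (4): [v_0], [v_1], [v_2], [v_3]
  1-simplices (6): [v_0,v_1], [v_0,v_2], [v_0,v_3], [v_1,v_2], [v_1,v_3], [v_2,v_3]
  2-simplices (4): [v_0,v_1,v_2], [v_0,v_1,v_3], [v_0,v_2,v_3], [v_1,v_2,v_3]

Hence C_0 ≅ Z^4, C_1 ≅ Z^6, C_2 ≅ Z^4.

∂_1: C_1 → C_0 is given by ∂[p,q] = [q] − [p]. For instance
  ∂[v_0,v_1] = [v_1] − [v_0].
The 4×6 boundary matrix has rank 3 and Smith normal form diag(1,1,1).

The boundary map ∂_2: C_2 → C_1 sends each 2-simplex [p,q,r] to [q,r] − [p,r] + [p,q]. For instance
  ∂[v_0,v_1,v_2] = [v_1,v_2] − [v_0,v_2] + [v_0,v_1],
  ∂[v_0,v_1,v_3] = [v_1,v_3] − [v_0,v_3] + [v_0,v_1].
The 6×4 boundary matrix has rank 3 and Smith normal form diag(1,1,1).

From H_k ≅ ker(∂_k) / im(∂_{k+1}) we obtain:

  H_0: rank C_0 − rank ∂_1 = 4 − 3 = 1, and the invariant factors of ∂_1 are all 1, so H_0 = Z.
  H_1: rank ker ∂_1 − rank ∂_2 = (6 − 3) − 3 = 0, and the invariant factors of ∂_2 are all 1, so H_1 = 0.
  H_2: rank ker ∂_2 − rank ∂_3 = (4 − 3) − 0 = 1, and there is no ∂_3, so H_2 = Z.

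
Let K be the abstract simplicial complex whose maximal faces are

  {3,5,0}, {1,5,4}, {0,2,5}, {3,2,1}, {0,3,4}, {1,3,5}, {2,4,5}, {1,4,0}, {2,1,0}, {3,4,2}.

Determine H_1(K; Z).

H_1 ≅ Z/2.

Fix the vertex order 0 < 1 < 2 < 3 < 4 < 5 and write every simplex with vertices in increasing order. Then dim K = 2 and the simplices of K are:

  0-simplices (6): [0], [1], [2], [3], [4], [5]
  1-simplices (15): [0,1], [0,2], [0,3], [0,4], [0,5], [1,2], [1,3], [1,4], [1,5], [2,3], [2,4], [2,5], [3,4], [3,5], [4,5]
  2-simplices (10): [0,1,2], [0,1,4], [0,2,5], [0,3,4], [0,3,5], [1,2,3], [1,3,5], [1,4,5], [2,3,4], [2,4,5]

Hence C_0 ≅ Z^6, C_1 ≅ Z^15, C_2 ≅ Z^10.

The boundary map ∂_1: C_1 → C_0 is given by ∂[p,q] = [q] − [p].
The resulting 6×15 matrix has rank 5, and its Smith normal form has invariant factors (1,1,1,1,1).

Boundary ∂_2: C_2 → C_1 acts by ∂[p,q,r] = [q,r] − [p,r] + [p,q]. For instance
  ∂[0,1,4] = [1,4] − [0,4] + [0,1],
  ∂[1,3,5] = [3,5] − [1,5] + [1,3].
This gives a 15×10 integer matrix of rank 10; reducing to Smith normal form yields diagonal entries (1,1,1,1,1,1,1,1,1,2).

Now H_k = ker ∂_k / im ∂_{k+1}, so:

  H_1: rank ker ∂_1 − rank ∂_2 = (15 − 5) − 10 = 0, and ∂_2 has invariant factor 2 > 1, so H_1 ≅ Z/2.

(K is a triangulation of the real projective plane RP^2.)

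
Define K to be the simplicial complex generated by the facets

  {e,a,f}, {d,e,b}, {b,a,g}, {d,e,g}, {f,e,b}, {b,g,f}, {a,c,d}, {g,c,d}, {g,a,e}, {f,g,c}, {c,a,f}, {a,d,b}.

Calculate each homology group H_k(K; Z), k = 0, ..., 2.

H_0 ≅ Z,  H_1 ≅ Z/2,  H_2 = 0.

Take the total order a < b < c < d < e < f < g on the vertex set. Then K (dimension 2) consists of the simplices:

  0-simplices (7): a, b, c, d, e, f, g
  1-simplices (18): ab, ac, ad, ae, af, ag, bd, be, bf, bg, cd, cf, cg, de, dg, ef, eg, fg
  2-simplices (12): abd, abg, acd, acf, aef, aeg, bde, bef, bfg, cdg, cfg, deg

giving chain groups C_0 ≅ Z^7, C_1 ≅ Z^18, C_2 ≅ Z^12.

Boundary ∂_1: C_1 → C_0 is given by ∂[p,q] = [q] − [p]. For instance
  ∂ef = f − e.
This gives a 7×18 integer matrix of rank 6; reducing to Smith normal form yields diagonal entries (1,1,1,1,1,1).

Boundary ∂_2: C_2 → C_1 sends each 2-simplex [p,q,r] to [q,r] − [p,r] + [p,q]. For instance
  ∂acd = cd − ad + ac,
  ∂aeg = eg − ag + ae.
The resulting 18×12 matrix has rank 12, and its Smith normal form has invariant factors (1,1,1,1,1,1,1,1,1,1,1,2).

Reading off H_k = ker ∂_k / im ∂_{k+1}:

  H_0: rank C_0 − rank ∂_1 = 7 − 6 = 1, and the invariant factors of ∂_1 are all 1, so H_0 ≅ Z.
  H_1: rank ker ∂_1 − rank ∂_2 = (18 − 6) − 12 = 0, and ∂_2 has invariant factor 2 > 1, so H_1 ≅ Z/2.
  H_2: rank ker ∂_2 − rank ∂_3 = (12 − 12) − 0 = 0, and there is no ∂_3, so H_2 ≅ 0.

(K is a triangulation of the real projective plane RP^2.)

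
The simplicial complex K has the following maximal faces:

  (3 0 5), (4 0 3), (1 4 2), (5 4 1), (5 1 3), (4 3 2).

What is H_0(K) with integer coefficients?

Take the total order 0 < 1 < 2 < 3 < 4 < 5 on the vertex set. Then K (dimension 2) consists of the simplices:

  0-simplices (6): [0], [1], [2], [3], [4], [5]
  1-simplices (12): [0,3], [0,4], [0,5], [1,2], [1,3], [1,4], [1,5], [2,3], [2,4], [3,4], [3,5], [4,5]
  2-simplices (6): [0,3,4], [0,3,5], [1,2,4], [1,3,5], [1,4,5], [2,3,4]

Hence C_0 ≅ Z^6, C_1 ≅ Z^12, C_2 ≅ Z^6.

The boundary map ∂_1: C_1 → C_0 sends each edge [p,q] (with p < q) to q − p. For instance
  ∂[4,5] = [5] − [4].
The 6×12 boundary matrix has rank 5 and Smith normal form diag(1,1,1,1,1).

The boundary map ∂_2: C_2 → C_1 maps a triangle to the signed sum of its edges. For instance
  ∂[1,3,5] = [3,5] − [1,5] + [1,3],
  ∂[0,3,5] = [3,5] − [0,5] + [0,3].
This gives a 12×6 integer matrix of rank 6; reducing to Smith normal form yields diagonal entries (1,1,1,1,1,1).

Reading off H_k = ker ∂_k / im ∂_{k+1}:

  H_0: rank C_0 − rank ∂_1 = 6 − 5 = 1, and the invariant factors of ∂_1 are all 1, so H_0 = Z.

H_0 = Z.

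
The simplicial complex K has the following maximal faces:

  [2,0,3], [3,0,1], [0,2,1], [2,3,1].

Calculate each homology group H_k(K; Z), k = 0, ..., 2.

We work with the vertex ordering 0 < 1 < 2 < 3. The simplices of K, each written with vertices in increasing order, are:

  0-simplices (4): [0], [1], [2], [3]
  1-simplices (6): [0,1], [0,2], [0,3], [1,2], [1,3], [2,3]
  2-simplices (4): [0,1,2], [0,1,3], [0,2,3], [1,2,3]

giving chain groups C_0 ≅ Z^4, C_1 ≅ Z^6, C_2 ≅ Z^4.

∂_1: C_1 → C_0 sends each edge [p,q] (with p < q) to q − p. For instance
  ∂[2,3] = [3] − [2].
The 4×6 boundary matrix has rank 3 and Smith normal form diag(1,1,1).

∂_2: C_2 → C_1 acts by ∂[p,q,r] = [q,r] − [p,r] + [p,q]. For instance
  ∂[1,2,3] = [2,3] − [1,3] + [1,2],
  ∂[0,1,3] = [1,3] − [0,3] + [0,1].
This gives a 6×4 integer matrix of rank 3; reducing to Smith normal form yields diagonal entries (1,1,1).

Reading off H_k = ker ∂_k / im ∂_{k+1}:

  H_0: rank C_0 − rank ∂_1 = 4 − 3 = 1, and the invariant factors of ∂_1 are all 1, so H_0 = Z.
  H_1: rank ker ∂_1 − rank ∂_2 = (6 − 3) − 3 = 0, and the invariant factors of ∂_2 are all 1, so H_1 = 0.
  H_2: rank ker ∂_2 − rank ∂_3 = (4 − 3) − 0 = 1, and there is no ∂_3, so H_2 = Z.

As a check, the Euler characteristic is 4 − 6 + 4 = 2, which agrees with 1 − 0 + 1 = 2.
(K is a triangulation of the 2-sphere S^2.)

H_0 ≅ Z,  H_1 = 0,  H_2 ≅ Z.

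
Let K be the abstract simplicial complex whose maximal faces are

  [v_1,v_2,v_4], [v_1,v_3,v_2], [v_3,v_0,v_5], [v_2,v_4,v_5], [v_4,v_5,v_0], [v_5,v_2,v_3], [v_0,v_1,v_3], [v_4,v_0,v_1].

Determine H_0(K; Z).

Order the vertices as v_0 < v_1 < v_2 < v_3 < v_4 < v_5. Listing each simplex with vertices in this order, K has dimension 2 with simplices:

  0-simplices (6): [v_0], [v_1], [v_2], [v_3], [v_4], [v_5]
  1-simplices (12): [v_0,v_1], [v_0,v_3], [v_0,v_4], [v_0,v_5], [v_1,v_2], [v_1,v_3], [v_1,v_4], [v_2,v_3], [v_2,v_4], [v_2,v_5], [v_3,v_5], [v_4,v_5]
  2-simplices (8): [v_0,v_1,v_3], [v_0,v_1,v_4], [v_0,v_3,v_5], [v_0,v_4,v_5], [v_1,v_2,v_3], [v_1,v_2,v_4], [v_2,v_3,v_5], [v_2,v_4,v_5]

giving chain groups C_0 ≅ Z^6, C_1 ≅ Z^12, C_2 ≅ Z^8.

∂_1: C_1 → C_0 sends each edge [p,q] (with p < q) to q − p.
The resulting 6×12 matrix has rank 5, and its Smith normal form has invariant factors (1,1,1,1,1).

Boundary ∂_2: C_2 → C_1 maps a triangle to the signed sum of its edges. For instance
  ∂[v_2,v_3,v_5] = [v_3,v_5] − [v_2,v_5] + [v_2,v_3],
  ∂[v_0,v_4,v_5] = [v_4,v_5] − [v_0,v_5] + [v_0,v_4].
As a 12×8 matrix over Z this has rank 7, with invariant factors (1,1,1,1,1,1,1).

From H_k ≅ ker(∂_k) / im(∂_{k+1}) we obtain:

  H_0: rank C_0 − rank ∂_1 = 6 − 5 = 1, and the invariant factors of ∂_1 are all 1, so H_0 ≅ Z.

(K is a triangulation of the 2-sphere S^2.)

H_0 ≅ Z.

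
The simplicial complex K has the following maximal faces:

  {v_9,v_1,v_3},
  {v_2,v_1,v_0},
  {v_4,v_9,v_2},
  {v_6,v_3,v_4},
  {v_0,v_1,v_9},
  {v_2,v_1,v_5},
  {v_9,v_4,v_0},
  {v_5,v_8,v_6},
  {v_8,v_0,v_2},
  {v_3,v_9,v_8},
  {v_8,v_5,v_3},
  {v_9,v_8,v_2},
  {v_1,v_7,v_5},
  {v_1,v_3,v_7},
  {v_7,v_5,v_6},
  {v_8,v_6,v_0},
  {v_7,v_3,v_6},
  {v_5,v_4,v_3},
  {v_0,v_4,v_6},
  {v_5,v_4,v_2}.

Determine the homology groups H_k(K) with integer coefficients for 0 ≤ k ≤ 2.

H_0 ≅ Z,  H_1 ≅ Z ⊕ Z/2Z,  H_2 = 0.

Order the vertices as v_0 < v_1 < v_2 < v_3 < v_4 < v_5 < v_6 < v_7 < v_8 < v_9. Listing each simplex with vertices in this order, K has dimension 2 with simplices:

  0-simplices (10): [v_0], [v_1], [v_2], [v_3], [v_4], [v_5], [v_6], [v_7], [v_8], [v_9]
  1-simplices (30): (30 of them)
  2-simplices (20): (20 of them)

so the chain groups are C_0 ≅ Z^10, C_1 ≅ Z^30, C_2 ≅ Z^20.

Boundary ∂_1: C_1 → C_0 maps an edge to its endpoints' difference, ∂[p,q] = q − p. For instance
  ∂[v_4,v_9] = [v_9] − [v_4].
As a 10×30 matrix over Z this has rank 9, with invariant factors (1,1,1,1,1,1,1,1,1).

The boundary map ∂_2: C_2 → C_1 sends each 2-simplex [p,q,r] to [q,r] − [p,r] + [p,q]. For instance
  ∂[v_0,v_6,v_8] = [v_6,v_8] − [v_0,v_8] + [v_0,v_6],
  ∂[v_0,v_4,v_6] = [v_4,v_6] − [v_0,v_6] + [v_0,v_4].
As a 30×20 matrix over Z this has rank 20, with invariant factors (1,1,1,1,1,1,1,1,1,1,1,1,1,1,1,1,1,1,1,2).

From H_k ≅ ker(∂_k) / im(∂_{k+1}) we obtain:

  H_0: rank C_0 − rank ∂_1 = 10 − 9 = 1, and the invariant factors of ∂_1 are all 1, so H_0 = Z.
  H_1: rank ker ∂_1 − rank ∂_2 = (30 − 9) − 20 = 1, and ∂_2 has invariant factor 2 > 1, so H_1 = Z ⊕ Z/2Z.
  H_2: rank ker ∂_2 − rank ∂_3 = (20 − 20) − 0 = 0, and there is no ∂_3, so H_2 = 0.

(K is a triangulation of the Klein bottle.)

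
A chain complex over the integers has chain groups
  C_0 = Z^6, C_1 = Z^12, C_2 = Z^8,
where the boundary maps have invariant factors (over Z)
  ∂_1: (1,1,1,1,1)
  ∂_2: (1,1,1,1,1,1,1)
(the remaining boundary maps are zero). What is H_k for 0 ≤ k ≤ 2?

H_0 ≅ Z,  H_1 = 0,  H_2 ≅ Z.

H_0: b_0 = 6 − 0 − 5 = 1; torsion from ∂_1 factors > 1: none. So H_0 ≅ Z.
H_1: b_1 = 12 − 5 − 7 = 0; torsion from ∂_2 factors > 1: none. So H_1 ≅ 0.
H_2: b_2 = 8 − 7 − 0 = 1; torsion from ∂_3 factors > 1: none. So H_2 ≅ Z.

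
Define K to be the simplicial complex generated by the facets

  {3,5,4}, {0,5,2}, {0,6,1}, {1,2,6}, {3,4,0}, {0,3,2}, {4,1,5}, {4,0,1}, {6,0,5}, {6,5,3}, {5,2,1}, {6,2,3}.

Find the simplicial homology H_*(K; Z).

H_0 = Z,  H_1 = Z/2,  H_2 = 0.

Take the total order 0 < 1 < 2 < 3 < 4 < 5 < 6 on the vertex set. Then K (dimension 2) consists of the simplices:

  0-simplices (7): [0], [1], [2], [3], [4], [5], [6]
  1-simplices (18): [0,1], [0,2], [0,3], [0,4], [0,5], [0,6], [1,2], [1,4], [1,5], [1,6], [2,3], [2,5], [2,6], [3,4], [3,5], [3,6], [4,5], [5,6]
  2-simplices (12): [0,1,4], [0,1,6], [0,2,3], [0,2,5], [0,3,4], [0,5,6], [1,2,5], [1,2,6], [1,4,5], [2,3,6], [3,4,5], [3,5,6]

so the chain groups are C_0 ≅ Z^7, C_1 ≅ Z^18, C_2 ≅ Z^12.

Boundary ∂_1: C_1 → C_0 maps an edge to its endpoints' difference, ∂[p,q] = q − p.
This gives a 7×18 integer matrix of rank 6; reducing to Smith normal form yields diagonal entries (1,1,1,1,1,1).

The boundary map ∂_2: C_2 → C_1 sends each 2-simplex [p,q,r] to [q,r] − [p,r] + [p,q]. For instance
  ∂[1,2,5] = [2,5] − [1,5] + [1,2],
  ∂[1,2,6] = [2,6] − [1,6] + [1,2].
The resulting 18×12 matrix has rank 12, and its Smith normal form has invariant factors (1,1,1,1,1,1,1,1,1,1,1,2).

From H_k ≅ ker(∂_k) / im(∂_{k+1}) we obtain:

  H_0: rank C_0 − rank ∂_1 = 7 − 6 = 1, and the invariant factors of ∂_1 are all 1, so H_0 ≅ Z.
  H_1: rank ker ∂_1 − rank ∂_2 = (18 − 6) − 12 = 0, and ∂_2 has invariant factor 2 > 1, so H_1 ≅ Z/2.
  H_2: rank ker ∂_2 − rank ∂_3 = (12 − 12) − 0 = 0, and there is no ∂_3, so H_2 ≅ 0.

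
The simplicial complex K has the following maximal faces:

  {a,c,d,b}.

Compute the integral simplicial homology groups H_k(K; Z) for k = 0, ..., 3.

Fix the vertex order a < b < c < d and write every simplex with vertices in increasing order. Then dim K = 3 and the simplices of K are:

  0-simplices (4): a, b, c, d
  1-simplices (6): ab, ac, ad, bc, bd, cd
  2-simplices (4): abc, abd, acd, bcd
  3-simplices (1): abcd

Hence C_0 ≅ Z^4, C_1 ≅ Z^6, C_2 ≅ Z^4, C_3 ≅ Z^1.

Boundary ∂_1: C_1 → C_0 maps an edge to its endpoints' difference, ∂[p,q] = q − p.
As a 4×6 matrix over Z this has rank 3, with invariant factors (1,1,1).

∂_2: C_2 → C_1 maps a triangle to the signed sum of its edges. For instance
  ∂abc = bc − ac + ab,
  ∂abd = bd − ad + ab.
The 6×4 boundary matrix has rank 3 and Smith normal form diag(1,1,1).

The boundary map ∂_3: C_3 → C_2 sends each 3-simplex σ to the alternating sum Σ_i (−1)^i (σ with its i-th vertex removed). For instance
  ∂abcd = bcd − acd + abd − abc.
The 4×1 boundary matrix has rank 1 and Smith normal form diag(1).

Now H_k = ker ∂_k / im ∂_{k+1}, so:

  H_0: rank C_0 − rank ∂_1 = 4 − 3 = 1, and the invariant factors of ∂_1 are all 1, so H_0 = Z.
  H_1: rank ker ∂_1 − rank ∂_2 = (6 − 3) − 3 = 0, and the invariant factors of ∂_2 are all 1, so H_1 = 0.
  H_2: rank ker ∂_2 − rank ∂_3 = (4 − 3) − 1 = 0, and the invariant factors of ∂_3 are all 1, so H_2 = 0.
  H_3: rank ker ∂_3 − rank ∂_4 = (1 − 1) − 0 = 0, and there is no ∂_4, so H_3 = 0.

As a check, the Euler characteristic is 4 − 6 + 4 − 1 = 1, which agrees with 1 − 0 + 0 − 0 = 1.
(K is a triangulation of the 3-simplex.)

H_0 = Z,  H_1 = 0,  H_2 = 0,  H_3 = 0.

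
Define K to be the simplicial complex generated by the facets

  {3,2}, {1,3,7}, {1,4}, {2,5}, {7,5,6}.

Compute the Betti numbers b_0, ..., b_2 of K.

Fix the vertex order 1 < 2 < 3 < 4 < 5 < 6 < 7 and write every simplex with vertices in increasing order. Then dim K = 2 and the simplices of K are:

  0-simplices (7): [1], [2], [3], [4], [5], [6], [7]
  1-simplices (9): [1,3], [1,4], [1,7], [2,3], [2,5], [3,7], [5,6], [5,7], [6,7]
  2-simplices (2): [1,3,7], [5,6,7]

giving chain groups C_0 ≅ Z^7, C_1 ≅ Z^9, C_2 ≅ Z^2.

Boundary ∂_1: C_1 → C_0 sends each edge [p,q] (with p < q) to q − p. For instance
  ∂[5,7] = [7] − [5].
The resulting 7×9 matrix has rank 6, and its Smith normal form has invariant factors (1,1,1,1,1,1).

Boundary ∂_2: C_2 → C_1 maps a triangle to the signed sum of its edges. For instance
  ∂[1,3,7] = [3,7] − [1,7] + [1,3],
  ∂[5,6,7] = [6,7] − [5,7] + [5,6].
The 9×2 boundary matrix has rank 2 and Smith normal form diag(1,1).

Computing H_k = (kernel of ∂_k) / (image of ∂_{k+1}):

  H_0: rank C_0 − rank ∂_1 = 7 − 6 = 1, and the invariant factors of ∂_1 are all 1, so H_0 = Z.
  H_1: rank ker ∂_1 − rank ∂_2 = (9 − 6) − 2 = 1, and the invariant factors of ∂_2 are all 1, so H_1 = Z.
  H_2: rank ker ∂_2 − rank ∂_3 = (2 − 2) − 0 = 0, and there is no ∂_3, so H_2 = 0.

Hence the Betti numbers are b_0 = 1, b_1 = 1, b_2 = 0.

b_0 = 1, b_1 = 1, b_2 = 0.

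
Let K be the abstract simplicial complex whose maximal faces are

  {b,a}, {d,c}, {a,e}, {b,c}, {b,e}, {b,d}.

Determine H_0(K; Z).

We work with the vertex ordering a < b < c < d < e. The simplices of K, each written with vertices in increasing order, are:

  0-simplices (5): a, b, c, d, e
  1-simplices (6): ab, ae, bc, bd, be, cd

giving chain groups C_0 ≅ Z^5, C_1 ≅ Z^6.

∂_1: C_1 → C_0 is given by ∂[p,q] = [q] − [p].
The resulting 5×6 matrix has rank 4, and its Smith normal form has invariant factors (1,1,1,1).

Reading off H_k = ker ∂_k / im ∂_{k+1}:

  H_0: rank C_0 − rank ∂_1 = 5 − 4 = 1, and the invariant factors of ∂_1 are all 1, so H_0 = Z.

H_0 = Z.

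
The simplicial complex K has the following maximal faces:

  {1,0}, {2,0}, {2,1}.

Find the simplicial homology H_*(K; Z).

Take the total order 0 < 1 < 2 on the vertex set. Then K (dimension 1) consists of the simplices:

  0-simplices (3): [0], [1], [2]
  1-simplices (3): [0,1], [0,2], [1,2]

giving chain groups C_0 ≅ Z^3, C_1 ≅ Z^3.

∂_1: C_1 → C_0 is given by ∂[p,q] = [q] − [p].
This gives a 3×3 integer matrix of rank 2; reducing to Smith normal form yields diagonal entries (1,1).

Reading off H_k = ker ∂_k / im ∂_{k+1}:

  H_0: rank C_0 − rank ∂_1 = 3 − 2 = 1, and the invariant factors of ∂_1 are all 1, so H_0 ≅ Z.
  H_1: rank ker ∂_1 − rank ∂_2 = (3 − 2) − 0 = 1, and there is no ∂_2, so H_1 ≅ Z.

As a check, the Euler characteristic is 3 − 3 = 0, which agrees with 1 − 1 = 0.

H_0 ≅ Z,  H_1 ≅ Z.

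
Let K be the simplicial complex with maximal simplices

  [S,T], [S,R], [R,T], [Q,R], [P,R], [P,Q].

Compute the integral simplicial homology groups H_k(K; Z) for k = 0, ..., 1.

H_0 ≅ Z,  H_1 ≅ Z^2.

We work with the vertex ordering P < Q < R < S < T. The simplices of K, each written with vertices in increasing order, are:

  0-simplices (5): P, Q, R, S, T
  1-simplices (6): PQ, PR, QR, RS, RT, ST

so the chain groups are C_0 ≅ Z^5, C_1 ≅ Z^6.

Boundary ∂_1: C_1 → C_0 sends each edge [p,q] (with p < q) to q − p.
This gives a 5×6 integer matrix of rank 4; reducing to Smith normal form yields diagonal entries (1,1,1,1).

From H_k ≅ ker(∂_k) / im(∂_{k+1}) we obtain:

  H_0: rank C_0 − rank ∂_1 = 5 − 4 = 1, and the invariant factors of ∂_1 are all 1, so H_0 = Z.
  H_1: rank ker ∂_1 − rank ∂_2 = (6 − 4) − 0 = 2, and there is no ∂_2, so H_1 = Z^2.

As a check, the Euler characteristic is 5 − 6 = -1, which agrees with 1 − 2 = -1.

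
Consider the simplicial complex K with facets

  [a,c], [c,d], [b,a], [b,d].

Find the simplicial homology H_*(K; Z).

H_0 ≅ Z,  H_1 ≅ Z.

Order the vertices as a < b < c < d. Listing each simplex with vertices in this order, K has dimension 1 with simplices:

  0-simplices (4): a, b, c, d
  1-simplices (4): ab, ac, bd, cd

giving chain groups C_0 ≅ Z^4, C_1 ≅ Z^4.

The boundary map ∂_1: C_1 → C_0 is given by ∂[p,q] = [q] − [p].
The 4×4 boundary matrix has rank 3 and Smith normal form diag(1,1,1).

Now H_k = ker ∂_k / im ∂_{k+1}, so:

  H_0: rank C_0 − rank ∂_1 = 4 − 3 = 1, and the invariant factors of ∂_1 are all 1, so H_0 ≅ Z.
  H_1: rank ker ∂_1 − rank ∂_2 = (4 − 3) − 0 = 1, and there is no ∂_2, so H_1 ≅ Z.

As a check, the Euler characteristic is 4 − 4 = 0, which agrees with 1 − 1 = 0.
(K is a triangulation of the circle S^1.)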